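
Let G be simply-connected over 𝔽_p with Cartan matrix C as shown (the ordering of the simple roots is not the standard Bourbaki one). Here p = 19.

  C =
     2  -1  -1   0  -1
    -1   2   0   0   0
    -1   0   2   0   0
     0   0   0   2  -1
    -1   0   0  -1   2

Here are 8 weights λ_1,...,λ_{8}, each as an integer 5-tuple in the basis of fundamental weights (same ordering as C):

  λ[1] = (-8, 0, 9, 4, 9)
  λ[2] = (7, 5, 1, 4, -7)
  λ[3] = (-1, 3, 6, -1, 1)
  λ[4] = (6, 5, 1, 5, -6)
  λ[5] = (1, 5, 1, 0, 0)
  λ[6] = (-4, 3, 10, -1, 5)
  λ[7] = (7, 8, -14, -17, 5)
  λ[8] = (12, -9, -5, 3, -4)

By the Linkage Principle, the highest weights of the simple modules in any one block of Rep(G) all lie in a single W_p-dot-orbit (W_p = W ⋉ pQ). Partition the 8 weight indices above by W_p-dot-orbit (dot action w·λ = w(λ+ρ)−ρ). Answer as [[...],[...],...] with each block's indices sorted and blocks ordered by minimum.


D_5 Cartan matrix, 5 simple roots permuted; ρ=(1,1,1,1,1).

W_19-reps of the 8 weights in Ā_19 (same 5-coord order as C):

    1: (1, 6, 3, 5, 0)
    2: (2, 6, 2, 1, 1)
    3: (0, 4, 7, 0, 2)
    4: (2, 6, 2, 1, 1)
    5: (2, 6, 2, 1, 1)
    6: (3, 1, 8, 0, 1)
    7: (2, 6, 2, 1, 1)
    8: (2, 6, 2, 1, 1)

The 8 indices split into 4 linkage classes (same alcove rep ⇔ same W_19-dot-orbit):

[[1], [2, 4, 5, 7, 8], [3], [6]]


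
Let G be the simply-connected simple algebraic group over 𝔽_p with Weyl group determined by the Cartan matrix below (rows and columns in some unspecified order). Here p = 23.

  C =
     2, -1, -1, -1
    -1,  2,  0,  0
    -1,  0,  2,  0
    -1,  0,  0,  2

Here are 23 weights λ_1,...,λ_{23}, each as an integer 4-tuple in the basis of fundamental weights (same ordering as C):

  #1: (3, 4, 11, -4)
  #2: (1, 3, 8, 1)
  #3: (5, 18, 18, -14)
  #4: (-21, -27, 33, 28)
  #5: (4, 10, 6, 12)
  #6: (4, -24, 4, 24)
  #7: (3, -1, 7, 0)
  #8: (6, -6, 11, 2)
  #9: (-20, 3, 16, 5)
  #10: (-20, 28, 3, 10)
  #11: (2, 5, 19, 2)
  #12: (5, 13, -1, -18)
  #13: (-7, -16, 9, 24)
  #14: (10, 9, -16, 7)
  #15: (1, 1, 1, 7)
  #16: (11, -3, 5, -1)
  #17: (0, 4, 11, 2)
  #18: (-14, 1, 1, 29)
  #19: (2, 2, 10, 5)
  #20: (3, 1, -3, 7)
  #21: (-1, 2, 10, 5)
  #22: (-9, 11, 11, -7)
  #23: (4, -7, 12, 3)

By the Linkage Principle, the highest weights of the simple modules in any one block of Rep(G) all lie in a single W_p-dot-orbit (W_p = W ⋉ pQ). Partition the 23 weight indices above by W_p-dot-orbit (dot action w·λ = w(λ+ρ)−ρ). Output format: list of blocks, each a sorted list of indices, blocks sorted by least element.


C ↔ D_4 under row/col permutation; |W(D_4)| = 192.

λ_j+ρ reflected into Ā_23 (⟨·,θ^∨⟩≤23); 4-tuples as given:

    λ_1+ρ ↦ (1, 5, 12, 3)
    λ_2+ρ ↦ (2, 4, 9, 2)
    λ_3+ρ ↦ (2, 2, 2, 8)
    λ_4+ρ ↦ (0, 3, 11, 6)
    λ_5+ρ ↦ (5, 2, 6, 0)
    λ_6+ρ ↦ (5, 2, 6, 0)
    λ_7+ρ ↦ (4, 0, 8, 1)
    λ_8+ρ ↦ (1, 5, 12, 3)
    λ_9+ρ ↦ (2, 4, 9, 2)
    λ_10+ρ ↦ (2, 4, 9, 2)
    λ_11+ρ ↦ (0, 3, 11, 6)
    λ_12+ρ ↦ (0, 3, 11, 6)
    λ_13+ρ ↦ (2, 4, 9, 2)
    λ_14+ρ ↦ (2, 4, 9, 2)
    λ_15+ρ ↦ (2, 2, 2, 8)
    λ_16+ρ ↦ (5, 2, 6, 0)
    λ_17+ρ ↦ (1, 5, 12, 3)
    λ_18+ρ ↦ (2, 2, 2, 8)
    λ_19+ρ ↦ (0, 3, 11, 6)
    λ_20+ρ ↦ (2, 2, 2, 8)
    λ_21+ρ ↦ (0, 3, 11, 6)
    λ_22+ρ ↦ (2, 2, 2, 8)
    λ_23+ρ ↦ (1, 5, 12, 3)

Partition of {1..23} into 6 W_23-dot-orbits:

[[1, 8, 17, 23], [2, 9, 10, 13, 14], [3, 15, 18, 20, 22], [4, 11, 12, 19, 21], [5, 6, 16], [7]]


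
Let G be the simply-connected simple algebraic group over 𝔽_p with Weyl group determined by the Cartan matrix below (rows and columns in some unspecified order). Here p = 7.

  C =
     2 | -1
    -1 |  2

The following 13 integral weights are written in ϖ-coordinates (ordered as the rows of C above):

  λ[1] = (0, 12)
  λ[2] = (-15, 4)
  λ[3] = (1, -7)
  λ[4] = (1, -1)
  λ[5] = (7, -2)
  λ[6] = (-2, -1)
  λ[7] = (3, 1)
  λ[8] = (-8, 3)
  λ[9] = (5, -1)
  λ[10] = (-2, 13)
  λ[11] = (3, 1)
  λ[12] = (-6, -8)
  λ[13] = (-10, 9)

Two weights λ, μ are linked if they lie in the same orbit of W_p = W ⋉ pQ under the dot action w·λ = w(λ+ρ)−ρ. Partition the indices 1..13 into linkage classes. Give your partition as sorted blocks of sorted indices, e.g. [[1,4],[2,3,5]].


Root system A_2: the 2×2 matrix C matches after relabeling.

λ_j+ρ reflected into Ā_7 (⟨·,θ^∨⟩≤7); 2-tuples as given:

    λ_1 → (6, 0)
    λ_2 → (2, 0)
    λ_3 → (4, 2)
    λ_4 → (2, 0)
    λ_5 → (6, 0)
    λ_6 → (0, 1)
    λ_7 → (4, 2)
    λ_8 → (4, 3)
    λ_9 → (6, 0)
    λ_10 → (6, 0)
    λ_11 → (4, 2)
    λ_12 → (2, 0)
    λ_13 → (4, 2)

Grouping the 13 weights by Ā_7-representative: 5 linkage classes.

[[1, 5, 9, 10], [2, 4, 12], [3, 7, 11, 13], [6], [8]]


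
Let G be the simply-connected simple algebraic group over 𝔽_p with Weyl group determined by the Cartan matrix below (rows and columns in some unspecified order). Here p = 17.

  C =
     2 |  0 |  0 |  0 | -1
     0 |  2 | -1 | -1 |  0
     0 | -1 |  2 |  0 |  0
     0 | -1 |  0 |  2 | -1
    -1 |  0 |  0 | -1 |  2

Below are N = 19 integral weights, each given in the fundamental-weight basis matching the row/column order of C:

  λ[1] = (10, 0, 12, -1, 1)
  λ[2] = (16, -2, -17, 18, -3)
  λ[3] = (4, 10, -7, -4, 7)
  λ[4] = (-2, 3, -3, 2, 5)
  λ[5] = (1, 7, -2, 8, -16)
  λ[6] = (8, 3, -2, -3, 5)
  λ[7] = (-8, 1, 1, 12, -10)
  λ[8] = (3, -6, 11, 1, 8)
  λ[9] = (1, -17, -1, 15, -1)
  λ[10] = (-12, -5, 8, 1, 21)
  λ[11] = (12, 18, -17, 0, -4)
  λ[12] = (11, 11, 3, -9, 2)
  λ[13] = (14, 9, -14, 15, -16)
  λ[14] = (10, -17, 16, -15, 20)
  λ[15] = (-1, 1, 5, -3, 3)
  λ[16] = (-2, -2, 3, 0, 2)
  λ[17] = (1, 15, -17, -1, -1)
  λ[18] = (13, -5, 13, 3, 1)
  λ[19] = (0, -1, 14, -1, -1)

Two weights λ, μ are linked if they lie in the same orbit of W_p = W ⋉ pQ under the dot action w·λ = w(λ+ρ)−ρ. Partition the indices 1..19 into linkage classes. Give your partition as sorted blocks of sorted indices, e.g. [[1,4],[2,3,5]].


A_5 Cartan matrix, 5 simple roots permuted; ρ=(1,1,1,1,1).

Ā_17 reps of the 19 weights (A_5, coords as presented):

  λ_1+ρ ↦ (1, 1, 3, 0, 2)
  λ_2+ρ ↦ (1, 0, 15, 0, 0)
  λ_3+ρ ↦ (1, 2, 2, 3, 5)
  λ_4+ρ ↦ (1, 2, 2, 3, 5)
  λ_5+ρ ↦ (9, 1, 1, 2, 4)
  λ_6+ρ ↦ (9, 1, 1, 2, 4)
  λ_7+ρ ↦ (9, 1, 1, 2, 4)
  λ_8+ρ ↦ (1, 2, 2, 3, 5)
  λ_9+ρ ↦ (1, 0, 15, 0, 0)
  λ_10+ρ ↦ (1, 2, 2, 3, 5)
  λ_11+ρ ↦ (1, 1, 3, 0, 2)
  λ_12+ρ ↦ (1, 2, 2, 3, 5)
  λ_13+ρ ↦ (9, 1, 1, 2, 4)
  λ_14+ρ ↦ (9, 1, 1, 2, 4)
  λ_15+ρ ↦ (0, 0, 6, 2, 2)
  λ_16+ρ ↦ (1, 1, 3, 0, 2)
  λ_17+ρ ↦ (1, 0, 15, 0, 0)
  λ_18+ρ ↦ (1, 1, 3, 0, 2)
  λ_19+ρ ↦ (1, 0, 15, 0, 0)

5 distinct reps among the 19 weights ⇒ 5 W_17-linkage classes:

[[1, 11, 16, 18], [2, 9, 17, 19], [3, 4, 8, 10, 12], [5, 6, 7, 13, 14], [15]]


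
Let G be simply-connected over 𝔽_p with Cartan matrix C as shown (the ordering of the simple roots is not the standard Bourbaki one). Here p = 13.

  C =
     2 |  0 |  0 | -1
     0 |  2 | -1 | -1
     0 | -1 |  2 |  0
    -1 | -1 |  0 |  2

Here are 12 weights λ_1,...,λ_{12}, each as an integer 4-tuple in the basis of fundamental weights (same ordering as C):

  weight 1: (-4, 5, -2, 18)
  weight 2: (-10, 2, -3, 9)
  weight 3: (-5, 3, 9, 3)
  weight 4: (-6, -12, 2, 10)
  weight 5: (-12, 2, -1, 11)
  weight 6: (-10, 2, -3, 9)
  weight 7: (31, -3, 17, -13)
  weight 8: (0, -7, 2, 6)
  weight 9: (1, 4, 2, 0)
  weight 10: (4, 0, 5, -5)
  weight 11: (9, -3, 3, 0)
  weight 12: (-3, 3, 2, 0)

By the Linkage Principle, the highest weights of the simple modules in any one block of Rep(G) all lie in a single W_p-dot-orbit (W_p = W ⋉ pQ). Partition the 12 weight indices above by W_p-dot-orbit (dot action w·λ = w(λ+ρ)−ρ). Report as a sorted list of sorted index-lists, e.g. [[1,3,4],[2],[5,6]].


A_4 Cartan matrix, 4 simple roots permuted; ρ=(1,1,1,1).

Each λ_j+ρ reduced to Ā_13; 4-tuples below use C's row order:

  λ_1 → (1, 3, 3, 1);  λ_2 → (9, 1, 2, 1);  λ_3 → (0, 3, 5, 1);  λ_4 → (0, 2, 6, 3);  λ_5 → (9, 1, 2, 1);  λ_6 → (9, 1, 2, 1);  λ_7 → (1, 3, 3, 1);  λ_8 → (1, 3, 3, 1);  λ_9 → (2, 5, 3, 1);  λ_10 → (1, 3, 3, 1);  λ_11 → (9, 1, 2, 1);  λ_12 → (1, 3, 3, 1)

These 12 weights hit 5 W_13-dot-orbits; sizes (5, 4, 1, 1, 1):

[[1, 7, 8, 10, 12], [2, 5, 6, 11], [3], [4], [9]]


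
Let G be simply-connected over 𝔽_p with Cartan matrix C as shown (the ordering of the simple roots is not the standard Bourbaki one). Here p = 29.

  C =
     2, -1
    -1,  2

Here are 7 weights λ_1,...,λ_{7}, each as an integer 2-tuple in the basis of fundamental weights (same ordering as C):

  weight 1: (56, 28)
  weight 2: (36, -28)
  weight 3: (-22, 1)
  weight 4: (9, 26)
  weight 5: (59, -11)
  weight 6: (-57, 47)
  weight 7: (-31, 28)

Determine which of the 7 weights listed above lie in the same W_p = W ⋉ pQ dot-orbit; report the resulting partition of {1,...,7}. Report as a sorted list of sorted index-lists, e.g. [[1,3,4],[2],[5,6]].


A_2 Cartan matrix, 2 simple roots permuted; ρ=(1,1).

Folding the 7 weights λ_j+ρ into Ā_29 (reps in the given 2-coord order):

    1: (28, 0)
    2: (2, 19)
    3: (2, 19)
    4: (2, 19)
    5: (2, 19)
    6: (2, 19)
    7: (28, 0)

Grouping the 7 weights by Ā_29-representative: 2 linkage classes.

[[1, 7], [2, 3, 4, 5, 6]]


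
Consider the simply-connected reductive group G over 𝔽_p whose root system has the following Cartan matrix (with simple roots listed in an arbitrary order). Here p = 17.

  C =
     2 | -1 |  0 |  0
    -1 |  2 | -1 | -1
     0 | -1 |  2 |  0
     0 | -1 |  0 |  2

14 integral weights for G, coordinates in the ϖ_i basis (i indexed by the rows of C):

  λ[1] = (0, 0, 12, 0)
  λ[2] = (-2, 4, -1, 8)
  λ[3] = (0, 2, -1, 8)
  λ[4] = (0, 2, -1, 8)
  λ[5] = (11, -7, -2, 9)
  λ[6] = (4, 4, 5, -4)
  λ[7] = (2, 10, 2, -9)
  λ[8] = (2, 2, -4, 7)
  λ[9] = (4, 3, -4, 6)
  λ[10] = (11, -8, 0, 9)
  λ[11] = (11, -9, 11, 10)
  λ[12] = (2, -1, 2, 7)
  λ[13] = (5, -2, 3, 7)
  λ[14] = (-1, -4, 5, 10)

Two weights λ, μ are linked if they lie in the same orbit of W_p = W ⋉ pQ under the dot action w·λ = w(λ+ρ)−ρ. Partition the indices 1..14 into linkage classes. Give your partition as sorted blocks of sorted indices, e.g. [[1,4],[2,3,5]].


D_4 Cartan matrix, 4 simple roots permuted; ρ=(1,1,1,1).

Ā_17 reps of the 14 weights (D_4, coords as presented):

    λ_1+ρ ↦ (1, 1, 13, 1)
    λ_2+ρ ↦ (1, 3, 0, 9)
    λ_3+ρ ↦ (1, 3, 0, 9)
    λ_4+ρ ↦ (1, 3, 0, 9)
    λ_5+ρ ↦ (5, 1, 6, 3)
    λ_6+ρ ↦ (5, 1, 6, 3)
    λ_7+ρ ↦ (3, 0, 3, 8)
    λ_8+ρ ↦ (3, 0, 3, 8)
    λ_9+ρ ↦ (5, 1, 3, 7)
    λ_10+ρ ↦ (5, 1, 6, 3)
    λ_11+ρ ↦ (2, 2, 2, 1)
    λ_12+ρ ↦ (3, 0, 3, 8)
    λ_13+ρ ↦ (5, 1, 3, 7)
    λ_14+ρ ↦ (3, 0, 3, 8)

6 distinct reps among the 14 weights ⇒ 6 W_17-linkage classes:

[[1], [2, 3, 4], [5, 6, 10], [7, 8, 12, 14], [9, 13], [11]]


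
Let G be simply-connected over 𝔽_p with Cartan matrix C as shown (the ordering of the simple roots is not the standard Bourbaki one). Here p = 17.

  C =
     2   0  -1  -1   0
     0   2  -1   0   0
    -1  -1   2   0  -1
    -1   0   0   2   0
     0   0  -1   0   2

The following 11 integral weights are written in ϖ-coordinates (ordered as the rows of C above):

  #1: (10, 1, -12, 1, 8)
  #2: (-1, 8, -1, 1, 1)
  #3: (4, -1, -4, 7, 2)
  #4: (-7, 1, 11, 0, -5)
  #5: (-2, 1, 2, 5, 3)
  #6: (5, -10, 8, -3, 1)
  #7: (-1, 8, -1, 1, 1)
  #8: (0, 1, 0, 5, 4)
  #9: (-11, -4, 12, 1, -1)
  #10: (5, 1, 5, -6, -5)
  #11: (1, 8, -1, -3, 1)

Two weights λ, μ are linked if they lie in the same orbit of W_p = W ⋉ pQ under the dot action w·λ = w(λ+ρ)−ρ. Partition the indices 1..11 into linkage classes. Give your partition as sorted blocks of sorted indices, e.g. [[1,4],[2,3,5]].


Dynkin diagram of C (from the 8 off-diagonal −1 entries): D_5.

λ_j+ρ reflected into Ā_17 (⟨·,θ^∨⟩≤17); 5-tuples as given:

    1: (0, 9, 0, 2, 2)
    2: (0, 9, 0, 2, 2)
    3: (2, 3, 0, 8, 0)
    4: (1, 2, 2, 5, 4)
    5: (1, 2, 2, 5, 4)
    6: (0, 9, 0, 2, 2)
    7: (0, 9, 0, 2, 2)
    8: (1, 2, 1, 6, 5)
    9: (2, 3, 0, 8, 0)
    10: (1, 2, 2, 5, 4)
    11: (0, 9, 0, 2, 2)

Grouping the 11 weights by Ā_17-representative: 4 linkage classes.

[[1, 2, 6, 7, 11], [3, 9], [4, 5, 10], [8]]


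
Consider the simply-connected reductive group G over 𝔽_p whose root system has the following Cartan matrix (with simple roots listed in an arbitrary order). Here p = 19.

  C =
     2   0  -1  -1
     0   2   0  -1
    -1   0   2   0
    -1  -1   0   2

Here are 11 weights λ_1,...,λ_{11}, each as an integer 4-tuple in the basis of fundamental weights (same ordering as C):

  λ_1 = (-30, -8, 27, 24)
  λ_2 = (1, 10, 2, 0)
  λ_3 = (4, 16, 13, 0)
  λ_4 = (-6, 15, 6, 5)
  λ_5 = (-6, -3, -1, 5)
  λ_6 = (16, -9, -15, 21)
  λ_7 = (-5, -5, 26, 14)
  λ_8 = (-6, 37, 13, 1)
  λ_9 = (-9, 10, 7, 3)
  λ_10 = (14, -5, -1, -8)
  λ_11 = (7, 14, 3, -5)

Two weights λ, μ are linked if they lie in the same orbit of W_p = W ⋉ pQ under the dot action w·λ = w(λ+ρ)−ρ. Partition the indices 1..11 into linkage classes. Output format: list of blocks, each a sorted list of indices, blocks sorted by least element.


C ↔ A_4 under row/col permutation; |W(A_4)| = 120.

Alcove-folded reps (p=19, 11 weights, presented ϖ-order):

  λ_1 → (8, 1, 4, 1);  λ_2 → (2, 11, 3, 1);  λ_3 → (1, 1, 4, 0);  λ_4 → (2, 11, 3, 1);  λ_5 → (1, 1, 4, 0);  λ_6 → (2, 11, 3, 1);  λ_7 → (4, 7, 0, 4);  λ_8 → (3, 9, 0, 5);  λ_9 → (4, 7, 0, 4);  λ_10 → (4, 7, 0, 4);  λ_11 → (4, 7, 0, 4)

Linkage partition of the 11 weights (5 classes, p=19):

[[1], [2, 4, 6], [3, 5], [7, 9, 10, 11], [8]]


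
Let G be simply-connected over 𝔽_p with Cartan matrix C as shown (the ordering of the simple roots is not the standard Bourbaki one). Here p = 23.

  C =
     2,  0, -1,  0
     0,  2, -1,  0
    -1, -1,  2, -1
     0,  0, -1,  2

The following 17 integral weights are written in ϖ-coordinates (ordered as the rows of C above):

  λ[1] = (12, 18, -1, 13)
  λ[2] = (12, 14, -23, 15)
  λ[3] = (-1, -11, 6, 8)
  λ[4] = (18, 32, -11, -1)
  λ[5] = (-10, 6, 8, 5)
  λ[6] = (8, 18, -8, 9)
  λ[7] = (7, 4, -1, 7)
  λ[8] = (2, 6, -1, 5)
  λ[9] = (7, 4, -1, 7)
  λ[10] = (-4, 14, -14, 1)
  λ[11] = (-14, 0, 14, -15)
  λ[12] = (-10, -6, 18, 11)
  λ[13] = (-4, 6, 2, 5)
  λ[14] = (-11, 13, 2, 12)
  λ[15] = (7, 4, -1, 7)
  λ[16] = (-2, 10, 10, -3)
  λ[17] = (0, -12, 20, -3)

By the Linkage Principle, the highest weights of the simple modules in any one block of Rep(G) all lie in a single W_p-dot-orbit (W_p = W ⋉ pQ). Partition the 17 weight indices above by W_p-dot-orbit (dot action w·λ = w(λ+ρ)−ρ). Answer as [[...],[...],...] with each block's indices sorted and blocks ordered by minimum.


Type D_4, rank 4, |W|=192; reorder rows/cols to standard.

λ_j+ρ reflected into Ā_23 (⟨·,θ^∨⟩≤23); 4-tuples as given:

  1: (10, 4, 0, 9);  2: (9, 7, 0, 6);  3: (3, 7, 0, 6);  4: (10, 4, 0, 9);  5: (9, 7, 0, 6);  6: (1, 11, 1, 2);  7: (8, 5, 0, 8);  8: (3, 7, 0, 6);  9: (8, 5, 0, 8);  10: (1, 11, 1, 2);  11: (1, 11, 1, 2);  12: (1, 3, 5, 4);  13: (3, 7, 0, 6);  14: (3, 7, 0, 6);  15: (8, 5, 0, 8);  16: (1, 11, 1, 2);  17: (1, 11, 1, 2)

Partition of {1..17} into 6 W_23-dot-orbits:

[[1, 4], [2, 5], [3, 8, 13, 14], [6, 10, 11, 16, 17], [7, 9, 15], [12]]


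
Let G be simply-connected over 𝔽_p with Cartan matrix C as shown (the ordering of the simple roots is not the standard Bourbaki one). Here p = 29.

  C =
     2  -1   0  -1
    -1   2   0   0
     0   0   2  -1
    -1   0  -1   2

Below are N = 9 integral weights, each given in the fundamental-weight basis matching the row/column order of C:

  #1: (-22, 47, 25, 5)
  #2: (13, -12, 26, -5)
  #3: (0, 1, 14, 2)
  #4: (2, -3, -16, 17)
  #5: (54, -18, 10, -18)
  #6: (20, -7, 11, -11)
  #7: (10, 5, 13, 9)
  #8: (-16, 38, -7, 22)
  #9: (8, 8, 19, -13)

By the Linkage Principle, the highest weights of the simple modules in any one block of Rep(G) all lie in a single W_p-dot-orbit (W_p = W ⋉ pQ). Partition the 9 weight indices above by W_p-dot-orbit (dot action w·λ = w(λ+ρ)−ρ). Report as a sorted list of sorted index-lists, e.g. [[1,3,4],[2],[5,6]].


A_4 Cartan matrix, 4 simple roots permuted; ρ=(1,1,1,1).

Each λ_j+ρ reduced to Ā_29; 4-tuples below use C's row order:

  λ_1 → (1, 2, 15, 3)
  λ_2 → (1, 2, 15, 3)
  λ_3 → (1, 2, 15, 3)
  λ_4 → (1, 2, 15, 3)
  λ_5 → (3, 6, 8, 9)
  λ_6 → (5, 6, 2, 10)
  λ_7 → (5, 6, 2, 10)
  λ_8 → (5, 6, 2, 10)
  λ_9 → (3, 6, 8, 9)

These 9 weights hit 3 W_29-dot-orbits; sizes (4, 2, 3):

[[1, 2, 3, 4], [5, 9], [6, 7, 8]]


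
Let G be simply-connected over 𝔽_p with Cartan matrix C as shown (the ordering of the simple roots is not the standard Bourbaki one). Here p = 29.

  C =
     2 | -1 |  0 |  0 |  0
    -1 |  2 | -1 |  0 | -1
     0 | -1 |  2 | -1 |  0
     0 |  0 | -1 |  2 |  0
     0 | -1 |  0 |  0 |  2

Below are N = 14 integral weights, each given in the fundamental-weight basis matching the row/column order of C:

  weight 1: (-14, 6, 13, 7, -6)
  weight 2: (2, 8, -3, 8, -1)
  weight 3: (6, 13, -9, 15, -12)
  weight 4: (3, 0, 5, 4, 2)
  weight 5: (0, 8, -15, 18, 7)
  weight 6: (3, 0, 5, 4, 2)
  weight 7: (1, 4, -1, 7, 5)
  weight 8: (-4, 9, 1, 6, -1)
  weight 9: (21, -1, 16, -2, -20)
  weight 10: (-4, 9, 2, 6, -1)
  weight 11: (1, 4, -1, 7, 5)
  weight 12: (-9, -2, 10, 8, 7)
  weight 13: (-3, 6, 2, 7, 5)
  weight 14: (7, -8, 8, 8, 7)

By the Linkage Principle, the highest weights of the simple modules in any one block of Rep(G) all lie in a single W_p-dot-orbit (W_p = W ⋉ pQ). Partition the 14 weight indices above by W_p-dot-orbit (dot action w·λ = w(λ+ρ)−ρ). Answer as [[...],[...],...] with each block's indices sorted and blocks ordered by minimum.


Root system D_5: the 5×5 matrix C matches after relabeling.

Folding the 14 weights λ_j+ρ into Ā_29 (reps in the given 5-coord order):

  [1] (2, 5, 0, 8, 6) · [2] (3, 7, 2, 7, 0) · [3] (2, 5, 0, 8, 6) · [4] (4, 1, 6, 5, 3) · [5] (4, 1, 6, 5, 3) · [6] (4, 1, 6, 5, 3) · [7] (2, 5, 0, 8, 6) · [8] (3, 7, 2, 7, 0) · [9] (3, 7, 2, 7, 0) · [10] (3, 7, 2, 7, 0) · [11] (2, 5, 0, 8, 6) · [12] (1, 7, 2, 9, 1) · [13] (2, 5, 0, 8, 6) · [14] (1, 7, 2, 9, 1)

Grouping the 14 weights by Ā_29-representative: 4 linkage classes.

[[1, 3, 7, 11, 13], [2, 8, 9, 10], [4, 5, 6], [12, 14]]


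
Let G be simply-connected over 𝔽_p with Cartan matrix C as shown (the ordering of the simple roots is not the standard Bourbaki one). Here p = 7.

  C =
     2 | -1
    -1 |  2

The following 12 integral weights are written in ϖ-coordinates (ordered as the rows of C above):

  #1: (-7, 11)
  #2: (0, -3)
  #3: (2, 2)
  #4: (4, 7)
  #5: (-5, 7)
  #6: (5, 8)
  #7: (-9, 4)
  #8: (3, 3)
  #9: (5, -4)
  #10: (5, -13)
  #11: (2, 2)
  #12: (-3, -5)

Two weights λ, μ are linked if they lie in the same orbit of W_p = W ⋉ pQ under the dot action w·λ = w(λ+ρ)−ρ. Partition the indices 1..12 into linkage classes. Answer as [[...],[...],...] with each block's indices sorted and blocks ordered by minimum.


Cartan matrix: type A_2 (|W|=6); un-permuting the 2 rows.

Each λ_j+ρ reduced to Ā_7; 2-tuples below use C's row order:

  [1] (1, 1)
  [2] (1, 1)
  [3] (3, 3)
  [4] (1, 1)
  [5] (3, 3)
  [6] (1, 1)
  [7] (4, 2)
  [8] (3, 3)
  [9] (3, 3)
  [10] (1, 1)
  [11] (3, 3)
  [12] (4, 2)

3 distinct reps among the 12 weights ⇒ 3 W_7-linkage classes:

[[1, 2, 4, 6, 10], [3, 5, 8, 9, 11], [7, 12]]


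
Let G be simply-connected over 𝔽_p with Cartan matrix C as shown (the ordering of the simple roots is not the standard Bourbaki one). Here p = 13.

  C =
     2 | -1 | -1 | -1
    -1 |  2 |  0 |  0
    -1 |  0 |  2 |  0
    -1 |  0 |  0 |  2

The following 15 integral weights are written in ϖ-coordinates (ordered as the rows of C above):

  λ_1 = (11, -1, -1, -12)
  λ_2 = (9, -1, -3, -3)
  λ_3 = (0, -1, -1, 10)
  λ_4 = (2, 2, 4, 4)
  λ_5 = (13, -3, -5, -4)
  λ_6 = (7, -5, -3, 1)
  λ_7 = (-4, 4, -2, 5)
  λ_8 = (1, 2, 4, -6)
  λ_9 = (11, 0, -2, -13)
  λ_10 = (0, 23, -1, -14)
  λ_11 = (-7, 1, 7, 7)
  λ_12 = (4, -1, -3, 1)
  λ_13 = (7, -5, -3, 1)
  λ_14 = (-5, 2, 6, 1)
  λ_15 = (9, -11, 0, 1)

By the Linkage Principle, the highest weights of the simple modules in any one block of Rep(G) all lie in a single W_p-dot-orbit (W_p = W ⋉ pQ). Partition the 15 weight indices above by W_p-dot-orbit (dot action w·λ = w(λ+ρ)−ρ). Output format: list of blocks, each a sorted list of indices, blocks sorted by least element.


Dynkin diagram of C (from the 6 off-diagonal −1 entries): D_4.

Alcove-folded reps (p=13, 15 weights, presented ϖ-order):

  1: (1, 0, 0, 11) · 2: (3, 0, 2, 2) · 3: (1, 0, 0, 11) · 4: (3, 0, 2, 2) · 5: (1, 1, 3, 2) · 6: (2, 4, 2, 2) · 7: (1, 1, 3, 2) · 8: (3, 0, 2, 2) · 9: (1, 0, 0, 11) · 10: (1, 0, 0, 11) · 11: (2, 4, 2, 2) · 12: (3, 0, 2, 2) · 13: (2, 4, 2, 2) · 14: (1, 1, 3, 2) · 15: (0, 10, 1, 2)

These 15 weights hit 5 W_13-dot-orbits; sizes (4, 4, 3, 3, 1):

[[1, 3, 9, 10], [2, 4, 8, 12], [5, 7, 14], [6, 11, 13], [15]]


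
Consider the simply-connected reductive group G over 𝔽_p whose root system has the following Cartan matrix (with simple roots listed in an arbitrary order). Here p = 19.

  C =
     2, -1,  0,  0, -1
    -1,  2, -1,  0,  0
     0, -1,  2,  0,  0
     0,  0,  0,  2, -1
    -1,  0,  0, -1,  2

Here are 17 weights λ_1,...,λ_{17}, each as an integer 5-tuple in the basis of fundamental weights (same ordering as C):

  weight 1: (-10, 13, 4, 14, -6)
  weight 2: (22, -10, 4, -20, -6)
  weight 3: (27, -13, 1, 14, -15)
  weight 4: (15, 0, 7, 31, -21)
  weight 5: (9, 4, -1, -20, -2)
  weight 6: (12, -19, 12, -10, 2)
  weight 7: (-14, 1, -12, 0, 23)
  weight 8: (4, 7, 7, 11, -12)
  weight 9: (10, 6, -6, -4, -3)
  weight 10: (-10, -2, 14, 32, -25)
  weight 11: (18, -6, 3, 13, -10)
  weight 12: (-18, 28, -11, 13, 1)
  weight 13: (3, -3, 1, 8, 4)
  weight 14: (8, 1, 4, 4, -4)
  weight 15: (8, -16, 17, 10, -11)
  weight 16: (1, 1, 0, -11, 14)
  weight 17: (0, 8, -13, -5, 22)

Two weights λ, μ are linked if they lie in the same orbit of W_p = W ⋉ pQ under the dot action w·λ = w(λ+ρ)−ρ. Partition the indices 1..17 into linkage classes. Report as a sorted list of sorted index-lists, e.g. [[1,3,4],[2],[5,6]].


Type A_5, rank 5, |W|=720; reorder rows/cols to standard.

Alcove-folded reps (p=19, 17 weights, presented ϖ-order):

    [1] (5, 0, 4, 0, 9)
    [2] (5, 0, 4, 0, 9)
    [3] (2, 2, 0, 9, 5)
    [4] (9, 1, 2, 5, 1)
    [5] (5, 0, 4, 0, 9)
    [6] (6, 2, 5, 2, 3)
    [7] (6, 2, 5, 2, 3)
    [8] (6, 2, 5, 2, 3)
    [9] (6, 2, 5, 2, 3)
    [10] (5, 0, 4, 0, 9)
    [11] (5, 0, 4, 0, 9)
    [12] (2, 2, 0, 9, 5)
    [13] (2, 2, 0, 9, 5)
    [14] (6, 2, 5, 2, 3)
    [15] (9, 1, 2, 5, 1)
    [16] (2, 2, 0, 9, 5)
    [17] (2, 2, 0, 9, 5)

Partition of {1..17} into 4 W_19-dot-orbits:

[[1, 2, 5, 10, 11], [3, 12, 13, 16, 17], [4, 15], [6, 7, 8, 9, 14]]


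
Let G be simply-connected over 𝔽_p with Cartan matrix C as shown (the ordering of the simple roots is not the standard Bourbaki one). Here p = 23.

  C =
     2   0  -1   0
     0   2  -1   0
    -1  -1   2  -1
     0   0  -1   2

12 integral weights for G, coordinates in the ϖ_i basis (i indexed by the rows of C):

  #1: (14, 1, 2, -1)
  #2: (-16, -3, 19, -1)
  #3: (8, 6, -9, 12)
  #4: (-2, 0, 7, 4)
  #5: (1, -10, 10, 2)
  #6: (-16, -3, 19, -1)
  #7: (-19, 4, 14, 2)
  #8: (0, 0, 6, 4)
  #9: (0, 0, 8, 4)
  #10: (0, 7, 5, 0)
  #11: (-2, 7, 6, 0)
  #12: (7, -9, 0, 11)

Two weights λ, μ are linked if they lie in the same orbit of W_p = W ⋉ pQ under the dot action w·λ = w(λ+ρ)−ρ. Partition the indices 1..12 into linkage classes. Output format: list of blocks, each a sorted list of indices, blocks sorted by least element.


D_4 Cartan matrix, 4 simple roots permuted; ρ=(1,1,1,1).

Each λ_j+ρ reduced to Ā_23; 4-tuples below use C's row order:

  [1] (15, 2, 3, 0) · [2] (15, 2, 3, 0) · [3] (1, 1, 7, 5) · [4] (1, 1, 7, 5) · [5] (2, 9, 2, 3) · [6] (15, 2, 3, 0) · [7] (15, 2, 3, 0) · [8] (1, 1, 7, 5) · [9] (1, 1, 7, 5) · [10] (1, 8, 6, 1) · [11] (1, 8, 6, 1) · [12] (1, 1, 7, 5)

The 12 indices split into 4 linkage classes (same alcove rep ⇔ same W_23-dot-orbit):

[[1, 2, 6, 7], [3, 4, 8, 9, 12], [5], [10, 11]]


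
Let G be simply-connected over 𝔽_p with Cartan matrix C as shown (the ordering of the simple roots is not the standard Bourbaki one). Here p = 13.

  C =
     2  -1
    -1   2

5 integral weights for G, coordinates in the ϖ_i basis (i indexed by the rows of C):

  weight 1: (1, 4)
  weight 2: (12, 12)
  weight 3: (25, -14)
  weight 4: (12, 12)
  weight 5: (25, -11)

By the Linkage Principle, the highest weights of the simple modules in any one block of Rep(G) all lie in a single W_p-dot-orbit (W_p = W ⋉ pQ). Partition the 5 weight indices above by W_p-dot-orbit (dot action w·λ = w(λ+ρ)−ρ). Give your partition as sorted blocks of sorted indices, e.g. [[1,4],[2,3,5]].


Type A_2, rank 2, |W|=6; reorder rows/cols to standard.

Alcove-folded reps (p=13, 5 weights, presented ϖ-order):

  [1] (2, 5)
  [2] (0, 0)
  [3] (0, 0)
  [4] (0, 0)
  [5] (0, 3)

Grouping the 5 weights by Ā_13-representative: 3 linkage classes.

[[1], [2, 3, 4], [5]]


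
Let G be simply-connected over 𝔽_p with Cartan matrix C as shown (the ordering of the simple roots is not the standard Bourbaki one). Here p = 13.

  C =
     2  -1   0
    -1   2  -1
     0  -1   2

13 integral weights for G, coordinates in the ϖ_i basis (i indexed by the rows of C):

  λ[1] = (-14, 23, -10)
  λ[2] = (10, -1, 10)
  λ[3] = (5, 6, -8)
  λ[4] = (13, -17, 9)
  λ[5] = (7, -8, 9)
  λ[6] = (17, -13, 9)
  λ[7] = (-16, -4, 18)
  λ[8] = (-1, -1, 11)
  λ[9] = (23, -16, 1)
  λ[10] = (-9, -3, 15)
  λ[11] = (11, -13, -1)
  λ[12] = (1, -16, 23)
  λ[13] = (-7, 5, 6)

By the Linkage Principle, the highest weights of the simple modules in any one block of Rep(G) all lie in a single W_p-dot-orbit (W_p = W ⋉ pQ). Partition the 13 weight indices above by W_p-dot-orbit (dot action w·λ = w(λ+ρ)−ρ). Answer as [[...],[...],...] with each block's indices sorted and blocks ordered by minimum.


Root system A_3: the 3×3 matrix C matches after relabeling.

W_13-reps of the 13 weights in Ā_13 (same 3-coord order as C):

    1: (2, 0, 2)
    2: (2, 0, 2)
    3: (6, 0, 7)
    4: (1, 7, 3)
    5: (1, 7, 3)
    6: (1, 7, 3)
    7: (1, 7, 3)
    8: (0, 0, 12)
    9: (2, 0, 2)
    10: (1, 7, 3)
    11: (0, 0, 12)
    12: (2, 0, 2)
    13: (6, 0, 7)

Linkage partition of the 13 weights (4 classes, p=13):

[[1, 2, 9, 12], [3, 13], [4, 5, 6, 7, 10], [8, 11]]


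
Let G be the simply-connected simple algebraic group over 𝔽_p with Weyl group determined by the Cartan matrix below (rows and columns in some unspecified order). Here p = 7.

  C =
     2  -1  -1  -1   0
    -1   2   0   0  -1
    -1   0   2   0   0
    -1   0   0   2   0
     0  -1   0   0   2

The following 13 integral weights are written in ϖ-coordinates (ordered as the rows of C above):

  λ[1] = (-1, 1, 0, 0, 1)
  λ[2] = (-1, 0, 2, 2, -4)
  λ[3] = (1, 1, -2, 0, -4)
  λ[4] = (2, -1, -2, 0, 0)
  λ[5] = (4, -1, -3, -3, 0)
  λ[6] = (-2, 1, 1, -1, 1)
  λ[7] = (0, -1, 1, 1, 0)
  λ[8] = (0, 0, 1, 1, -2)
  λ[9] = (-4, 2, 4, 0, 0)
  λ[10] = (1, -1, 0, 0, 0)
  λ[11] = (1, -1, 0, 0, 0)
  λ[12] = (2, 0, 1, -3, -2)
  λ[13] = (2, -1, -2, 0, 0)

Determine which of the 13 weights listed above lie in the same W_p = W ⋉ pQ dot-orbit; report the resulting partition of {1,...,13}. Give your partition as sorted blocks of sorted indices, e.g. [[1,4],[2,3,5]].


Root system D_5: the 5×5 matrix C matches after relabeling.

Folding the 13 weights λ_j+ρ into Ā_7 (reps in the given 5-coord order):

  [1] (0, 1, 1, 1, 2)
  [2] (2, 0, 1, 1, 1)
  [3] (0, 1, 1, 1, 2)
  [4] (2, 0, 1, 1, 1)
  [5] (1, 0, 2, 2, 1)
  [6] (0, 1, 1, 1, 2)
  [7] (1, 0, 2, 2, 1)
  [8] (1, 0, 2, 2, 1)
  [9] (1, 0, 2, 2, 1)
  [10] (2, 0, 1, 1, 1)
  [11] (2, 0, 1, 1, 1)
  [12] (1, 0, 2, 2, 1)
  [13] (2, 0, 1, 1, 1)

These 13 weights hit 3 W_7-dot-orbits; sizes (3, 5, 5):

[[1, 3, 6], [2, 4, 10, 11, 13], [5, 7, 8, 9, 12]]


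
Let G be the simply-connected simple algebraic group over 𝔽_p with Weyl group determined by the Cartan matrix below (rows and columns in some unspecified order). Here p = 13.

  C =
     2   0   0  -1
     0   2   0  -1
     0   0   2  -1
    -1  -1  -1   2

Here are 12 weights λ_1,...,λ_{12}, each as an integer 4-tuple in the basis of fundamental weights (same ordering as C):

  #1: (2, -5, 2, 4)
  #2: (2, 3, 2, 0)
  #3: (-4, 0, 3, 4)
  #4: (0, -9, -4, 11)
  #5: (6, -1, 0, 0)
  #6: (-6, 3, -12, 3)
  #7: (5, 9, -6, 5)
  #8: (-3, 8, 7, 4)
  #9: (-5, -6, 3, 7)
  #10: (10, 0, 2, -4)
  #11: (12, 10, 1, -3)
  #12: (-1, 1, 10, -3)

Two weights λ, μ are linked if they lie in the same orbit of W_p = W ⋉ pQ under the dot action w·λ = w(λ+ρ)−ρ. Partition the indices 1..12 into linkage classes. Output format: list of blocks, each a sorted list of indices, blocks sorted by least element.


C ↔ D_4 under row/col permutation; |W(D_4)| = 192.

W_13-reps of the 12 weights in Ā_13 (same 4-coord order as C):

  1: (3, 4, 3, 1);  2: (3, 4, 3, 1);  3: (3, 1, 4, 2);  4: (1, 8, 3, 0);  5: (7, 0, 1, 1);  6: (3, 4, 3, 1);  7: (3, 1, 4, 2);  8: (7, 0, 1, 1);  9: (3, 4, 3, 1);  10: (8, 2, 0, 1);  11: (2, 0, 9, 0);  12: (2, 0, 9, 0)

Linkage partition of the 12 weights (6 classes, p=13):

[[1, 2, 6, 9], [3, 7], [4], [5, 8], [10], [11, 12]]


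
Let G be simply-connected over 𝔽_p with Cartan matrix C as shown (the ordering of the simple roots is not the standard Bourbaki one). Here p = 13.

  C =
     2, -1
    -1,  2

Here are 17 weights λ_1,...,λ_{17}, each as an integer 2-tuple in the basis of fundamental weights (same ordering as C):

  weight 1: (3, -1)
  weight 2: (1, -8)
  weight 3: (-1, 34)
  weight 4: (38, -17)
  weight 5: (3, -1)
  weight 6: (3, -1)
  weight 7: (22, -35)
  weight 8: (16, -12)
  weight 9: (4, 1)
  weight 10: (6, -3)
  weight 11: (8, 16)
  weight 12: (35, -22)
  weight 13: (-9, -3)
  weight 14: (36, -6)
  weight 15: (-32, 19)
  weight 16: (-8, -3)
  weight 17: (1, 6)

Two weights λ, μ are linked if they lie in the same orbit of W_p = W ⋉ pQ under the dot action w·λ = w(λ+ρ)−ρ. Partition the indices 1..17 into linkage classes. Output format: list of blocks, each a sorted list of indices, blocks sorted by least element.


Cartan matrix: type A_2 (|W|=6); un-permuting the 2 rows.

Ā_13 reps of the 17 weights (A_2, coords as presented):

    [1] (4, 0)
    [2] (5, 2)
    [3] (4, 0)
    [4] (10, 3)
    [5] (4, 0)
    [6] (4, 0)
    [7] (2, 8)
    [8] (2, 7)
    [9] (5, 2)
    [10] (5, 2)
    [11] (4, 0)
    [12] (2, 8)
    [13] (2, 8)
    [14] (5, 2)
    [15] (5, 2)
    [16] (2, 7)
    [17] (2, 7)

The 17 indices split into 5 linkage classes (same alcove rep ⇔ same W_13-dot-orbit):

[[1, 3, 5, 6, 11], [2, 9, 10, 14, 15], [4], [7, 12, 13], [8, 16, 17]]


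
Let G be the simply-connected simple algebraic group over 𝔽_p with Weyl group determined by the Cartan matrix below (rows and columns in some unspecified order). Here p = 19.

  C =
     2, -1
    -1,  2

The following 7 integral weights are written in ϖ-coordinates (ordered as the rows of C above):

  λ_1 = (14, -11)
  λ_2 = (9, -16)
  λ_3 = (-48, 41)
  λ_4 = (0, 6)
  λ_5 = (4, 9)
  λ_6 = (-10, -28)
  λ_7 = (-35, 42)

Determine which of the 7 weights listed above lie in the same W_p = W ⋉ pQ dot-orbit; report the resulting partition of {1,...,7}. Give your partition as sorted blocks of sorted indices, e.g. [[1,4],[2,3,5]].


Type A_2, rank 2, |W|=6; reorder rows/cols to standard.

Alcove-folded reps (p=19, 7 weights, presented ϖ-order):

    λ_1 → (5, 10)
    λ_2 → (5, 10)
    λ_3 → (5, 10)
    λ_4 → (1, 7)
    λ_5 → (5, 10)
    λ_6 → (2, 8)
    λ_7 → (5, 10)

These 7 weights hit 3 W_19-dot-orbits; sizes (5, 1, 1):

[[1, 2, 3, 5, 7], [4], [6]]


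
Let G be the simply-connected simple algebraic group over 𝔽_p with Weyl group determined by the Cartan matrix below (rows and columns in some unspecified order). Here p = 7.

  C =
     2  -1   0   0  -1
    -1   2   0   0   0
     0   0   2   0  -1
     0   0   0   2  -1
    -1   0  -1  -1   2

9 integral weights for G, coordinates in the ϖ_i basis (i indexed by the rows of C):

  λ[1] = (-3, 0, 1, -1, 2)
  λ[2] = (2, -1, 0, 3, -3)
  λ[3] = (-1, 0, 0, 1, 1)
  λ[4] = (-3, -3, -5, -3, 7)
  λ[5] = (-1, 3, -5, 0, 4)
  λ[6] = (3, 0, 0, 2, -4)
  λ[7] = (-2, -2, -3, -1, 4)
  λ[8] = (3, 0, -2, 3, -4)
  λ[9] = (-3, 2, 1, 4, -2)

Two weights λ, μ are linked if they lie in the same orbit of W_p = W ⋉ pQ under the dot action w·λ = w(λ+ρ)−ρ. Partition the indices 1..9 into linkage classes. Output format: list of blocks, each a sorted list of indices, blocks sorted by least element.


Root system D_5: the 5×5 matrix C matches after relabeling.

λ_j+ρ reflected into Ā_7 (⟨·,θ^∨⟩≤7); 5-tuples as given:

  1: (1, 1, 2, 0, 1) · 2: (1, 0, 1, 2, 1) · 3: (1, 0, 1, 2, 1) · 4: (1, 1, 2, 0, 1) · 5: (1, 0, 1, 2, 1) · 6: (1, 1, 2, 0, 1) · 7: (1, 1, 2, 0, 1) · 8: (0, 1, 3, 0, 1) · 9: (1, 0, 1, 2, 1)

3 distinct reps among the 9 weights ⇒ 3 W_7-linkage classes:

[[1, 4, 6, 7], [2, 3, 5, 9], [8]]


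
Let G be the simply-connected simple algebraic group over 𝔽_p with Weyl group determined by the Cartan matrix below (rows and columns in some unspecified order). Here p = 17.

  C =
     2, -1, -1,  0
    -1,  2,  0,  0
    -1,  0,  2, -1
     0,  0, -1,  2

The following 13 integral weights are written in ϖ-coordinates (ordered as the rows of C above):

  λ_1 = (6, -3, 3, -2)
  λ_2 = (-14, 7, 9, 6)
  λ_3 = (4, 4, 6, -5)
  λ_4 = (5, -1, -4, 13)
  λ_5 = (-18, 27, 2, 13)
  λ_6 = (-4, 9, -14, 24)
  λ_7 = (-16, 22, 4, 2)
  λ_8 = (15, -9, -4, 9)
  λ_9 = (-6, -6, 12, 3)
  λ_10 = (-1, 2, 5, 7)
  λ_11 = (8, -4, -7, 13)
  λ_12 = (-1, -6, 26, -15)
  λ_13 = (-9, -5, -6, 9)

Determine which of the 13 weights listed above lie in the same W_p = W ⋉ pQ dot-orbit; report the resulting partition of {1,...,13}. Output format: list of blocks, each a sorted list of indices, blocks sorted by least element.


Dynkin diagram of C (from the 6 off-diagonal −1 entries): A_4.

λ_j+ρ reflected into Ā_17 (⟨·,θ^∨⟩≤17); 4-tuples as given:

  [1] (5, 2, 3, 1) · [2] (5, 5, 3, 4) · [3] (5, 5, 3, 4) · [4] (3, 0, 3, 11) · [5] (3, 0, 3, 11) · [6] (5, 2, 3, 1) · [7] (5, 2, 3, 1) · [8] (5, 2, 3, 1) · [9] (5, 5, 3, 4) · [10] (0, 3, 6, 8) · [11] (0, 3, 6, 8) · [12] (5, 5, 3, 4) · [13] (5, 5, 3, 4)

Linkage partition of the 13 weights (4 classes, p=17):

[[1, 6, 7, 8], [2, 3, 9, 12, 13], [4, 5], [10, 11]]


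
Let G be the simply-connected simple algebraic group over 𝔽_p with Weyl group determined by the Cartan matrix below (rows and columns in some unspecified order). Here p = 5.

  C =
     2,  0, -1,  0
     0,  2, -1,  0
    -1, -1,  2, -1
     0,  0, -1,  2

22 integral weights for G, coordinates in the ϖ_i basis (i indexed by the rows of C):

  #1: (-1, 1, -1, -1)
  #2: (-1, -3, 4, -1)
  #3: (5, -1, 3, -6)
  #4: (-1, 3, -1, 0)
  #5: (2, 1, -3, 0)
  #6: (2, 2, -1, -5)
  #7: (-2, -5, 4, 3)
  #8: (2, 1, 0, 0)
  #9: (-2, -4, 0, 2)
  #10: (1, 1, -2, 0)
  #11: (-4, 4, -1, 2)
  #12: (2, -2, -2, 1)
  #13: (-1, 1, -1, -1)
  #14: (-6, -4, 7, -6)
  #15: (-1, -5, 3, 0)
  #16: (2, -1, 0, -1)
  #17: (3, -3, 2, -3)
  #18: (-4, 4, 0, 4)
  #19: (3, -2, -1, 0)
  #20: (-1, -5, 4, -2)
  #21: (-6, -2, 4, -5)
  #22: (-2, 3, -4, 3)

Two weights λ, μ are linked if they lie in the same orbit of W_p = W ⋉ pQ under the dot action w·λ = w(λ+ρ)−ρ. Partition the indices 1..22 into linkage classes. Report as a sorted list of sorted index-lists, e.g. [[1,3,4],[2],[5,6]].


C ↔ D_4 under row/col permutation; |W(D_4)| = 192.

Alcove-folded reps (p=5, 22 weights, presented ϖ-order):

  λ_1 → (0, 2, 0, 0) · λ_2 → (0, 2, 0, 0) · λ_3 → (0, 4, 0, 1) · λ_4 → (0, 4, 0, 1) · λ_5 → (1, 0, 1, 1) · λ_6 → (1, 1, 1, 0) · λ_7 → (3, 0, 1, 0) · λ_8 → (1, 0, 1, 1) · λ_9 → (2, 0, 1, 0) · λ_10 → (1, 1, 1, 0) · λ_11 → (0, 2, 0, 0) · λ_12 → (1, 1, 1, 0) · λ_13 → (0, 2, 0, 0) · λ_14 → (0, 2, 0, 0) · λ_15 → (0, 4, 0, 1) · λ_16 → (3, 0, 1, 0) · λ_17 → (2, 0, 1, 0) · λ_18 → (2, 0, 1, 0) · λ_19 → (3, 0, 1, 0) · λ_20 → (0, 4, 0, 1) · λ_21 → (0, 4, 0, 1) · λ_22 → (3, 0, 1, 0)

The 22 indices split into 6 linkage classes (same alcove rep ⇔ same W_5-dot-orbit):

[[1, 2, 11, 13, 14], [3, 4, 15, 20, 21], [5, 8], [6, 10, 12], [7, 16, 19, 22], [9, 17, 18]]


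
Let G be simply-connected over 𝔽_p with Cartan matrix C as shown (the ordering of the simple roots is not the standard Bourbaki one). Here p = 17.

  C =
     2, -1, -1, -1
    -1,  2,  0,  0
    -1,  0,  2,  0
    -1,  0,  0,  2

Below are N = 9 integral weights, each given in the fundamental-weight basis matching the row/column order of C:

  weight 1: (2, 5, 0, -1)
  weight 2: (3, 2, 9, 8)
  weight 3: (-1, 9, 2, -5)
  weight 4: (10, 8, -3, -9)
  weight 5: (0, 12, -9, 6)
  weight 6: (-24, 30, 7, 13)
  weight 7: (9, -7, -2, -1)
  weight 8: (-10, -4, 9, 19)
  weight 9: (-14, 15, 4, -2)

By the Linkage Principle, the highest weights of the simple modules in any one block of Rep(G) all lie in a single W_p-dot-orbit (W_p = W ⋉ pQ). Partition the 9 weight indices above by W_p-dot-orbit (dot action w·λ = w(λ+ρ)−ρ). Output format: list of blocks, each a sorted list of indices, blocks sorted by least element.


D_4 Cartan matrix, 4 simple roots permuted; ρ=(1,1,1,1).

W_17-reps of the 9 weights in Ā_17 (same 4-coord order as C):

    [1] (3, 6, 1, 0)
    [2] (3, 6, 1, 0)
    [3] (3, 6, 1, 0)
    [4] (2, 6, 1, 5)
    [5] (3, 6, 1, 0)
    [6] (2, 6, 1, 5)
    [7] (3, 6, 1, 0)
    [8] (2, 6, 1, 5)
    [9] (2, 6, 1, 5)

The 9 indices split into 2 linkage classes (same alcove rep ⇔ same W_17-dot-orbit):

[[1, 2, 3, 5, 7], [4, 6, 8, 9]]


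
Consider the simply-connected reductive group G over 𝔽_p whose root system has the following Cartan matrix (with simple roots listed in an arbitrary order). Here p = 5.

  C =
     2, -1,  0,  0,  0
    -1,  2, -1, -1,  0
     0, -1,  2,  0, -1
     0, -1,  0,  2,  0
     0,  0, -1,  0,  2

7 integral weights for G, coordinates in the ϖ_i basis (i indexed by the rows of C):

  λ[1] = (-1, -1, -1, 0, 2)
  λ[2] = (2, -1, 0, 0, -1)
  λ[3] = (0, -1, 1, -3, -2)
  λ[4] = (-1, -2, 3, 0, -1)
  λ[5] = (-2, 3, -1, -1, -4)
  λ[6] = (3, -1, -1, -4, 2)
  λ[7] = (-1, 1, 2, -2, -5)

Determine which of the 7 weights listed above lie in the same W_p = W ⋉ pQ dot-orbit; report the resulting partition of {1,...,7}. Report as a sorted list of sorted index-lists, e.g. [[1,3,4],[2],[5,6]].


Dynkin diagram of C (from the 8 off-diagonal −1 entries): D_5.

W_5-reps of the 7 weights in Ā_5 (same 5-coord order as C):

    λ_1 → (0, 0, 0, 1, 3)
    λ_2 → (3, 0, 0, 1, 0)
    λ_3 → (1, 0, 1, 0, 0)
    λ_4 → (1, 0, 1, 0, 0)
    λ_5 → (1, 0, 1, 0, 0)
    λ_6 → (1, 0, 1, 0, 0)
    λ_7 → (0, 0, 0, 1, 3)

The 7 indices split into 3 linkage classes (same alcove rep ⇔ same W_5-dot-orbit):

[[1, 7], [2], [3, 4, 5, 6]]


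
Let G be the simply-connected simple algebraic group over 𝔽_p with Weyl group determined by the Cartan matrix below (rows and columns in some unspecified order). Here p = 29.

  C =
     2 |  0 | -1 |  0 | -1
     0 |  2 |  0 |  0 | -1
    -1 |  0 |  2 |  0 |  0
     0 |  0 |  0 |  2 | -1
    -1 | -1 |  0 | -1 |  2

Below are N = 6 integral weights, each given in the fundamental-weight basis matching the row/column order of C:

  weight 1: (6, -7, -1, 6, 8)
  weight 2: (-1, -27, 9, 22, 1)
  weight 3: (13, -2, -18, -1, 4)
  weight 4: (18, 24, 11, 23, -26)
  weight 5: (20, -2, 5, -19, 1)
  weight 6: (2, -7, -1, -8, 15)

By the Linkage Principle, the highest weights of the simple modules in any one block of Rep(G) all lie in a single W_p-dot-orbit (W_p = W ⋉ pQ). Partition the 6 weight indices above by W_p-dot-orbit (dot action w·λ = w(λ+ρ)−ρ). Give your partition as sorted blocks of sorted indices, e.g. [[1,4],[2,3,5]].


D_5 Cartan matrix, 5 simple roots permuted; ρ=(1,1,1,1,1).

Folding the 6 weights λ_j+ρ into Ā_29 (reps in the given 5-coord order):

  λ_1 → (3, 6, 0, 7, 3)
  λ_2 → (3, 1, 14, 0, 1)
  λ_3 → (3, 1, 14, 0, 1)
  λ_4 → (3, 1, 14, 0, 1)
  λ_5 → (0, 16, 6, 1, 1)
  λ_6 → (3, 6, 0, 7, 3)

These 6 weights hit 3 W_29-dot-orbits; sizes (2, 3, 1):

[[1, 6], [2, 3, 4], [5]]
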